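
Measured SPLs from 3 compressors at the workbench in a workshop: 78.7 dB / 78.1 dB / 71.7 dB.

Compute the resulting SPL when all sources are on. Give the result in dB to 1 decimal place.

Σ 10^(Lᵢ/10) = 1.535e+08.
L_total = 10·log₁₀(1.535e+08) = 81.9 dB.

81.9 dB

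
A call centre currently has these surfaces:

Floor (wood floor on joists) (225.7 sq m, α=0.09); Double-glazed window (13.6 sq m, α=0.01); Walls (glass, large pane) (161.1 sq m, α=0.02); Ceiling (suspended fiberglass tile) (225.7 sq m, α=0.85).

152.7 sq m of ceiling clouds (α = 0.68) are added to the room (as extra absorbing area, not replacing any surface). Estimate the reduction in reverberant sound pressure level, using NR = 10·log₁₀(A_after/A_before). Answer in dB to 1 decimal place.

Summing Sᵢαᵢ: 20.313 + 0.136 + 3.222 + 191.845 → A_before = 215.516 sabins.
Treatment contributes 152.7·0.68 = 103.836 sabins.
New total A_after = 319.352 sabins.
NR = 10·log₁₀(319.352/215.516) = 1.7 dB.

1.7 dB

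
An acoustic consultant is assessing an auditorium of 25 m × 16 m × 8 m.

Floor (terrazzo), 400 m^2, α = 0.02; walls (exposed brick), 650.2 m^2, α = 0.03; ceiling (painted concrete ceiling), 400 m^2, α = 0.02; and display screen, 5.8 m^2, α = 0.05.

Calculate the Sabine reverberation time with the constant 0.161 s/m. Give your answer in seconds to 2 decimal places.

14.39 s

Summing Sᵢαᵢ: 8.000 + 19.506 + 8.000 + 0.290 → A = 35.796 sabins.
Room volume: 3200 m³.
RT60 = 0.161 · V / A = 0.161 × 3200 / 35.796 = 14.39 s.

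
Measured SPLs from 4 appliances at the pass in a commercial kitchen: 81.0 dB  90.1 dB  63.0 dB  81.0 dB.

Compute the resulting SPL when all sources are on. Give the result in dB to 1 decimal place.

Σ 10^(Lᵢ/10) = 1.277e+09.
L_total = 10·log₁₀(1.277e+09) = 91.1 dB.

91.1 dB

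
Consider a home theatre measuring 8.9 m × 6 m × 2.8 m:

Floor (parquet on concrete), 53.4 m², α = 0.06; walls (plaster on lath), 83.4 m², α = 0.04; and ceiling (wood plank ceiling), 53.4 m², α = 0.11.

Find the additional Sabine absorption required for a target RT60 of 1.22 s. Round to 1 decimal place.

Equivalent absorption area: A₁ = 53.4·0.06 + 83.4·0.04 + 53.4·0.11 = 12.414 m².
For T = 1.22 s, need A₂ = 0.161·V/T = 0.161·149.52/1.22 = 19.732 sabins.
Shortfall: 19.732 − 12.414 = 7.3 sabins.

7.3 sabins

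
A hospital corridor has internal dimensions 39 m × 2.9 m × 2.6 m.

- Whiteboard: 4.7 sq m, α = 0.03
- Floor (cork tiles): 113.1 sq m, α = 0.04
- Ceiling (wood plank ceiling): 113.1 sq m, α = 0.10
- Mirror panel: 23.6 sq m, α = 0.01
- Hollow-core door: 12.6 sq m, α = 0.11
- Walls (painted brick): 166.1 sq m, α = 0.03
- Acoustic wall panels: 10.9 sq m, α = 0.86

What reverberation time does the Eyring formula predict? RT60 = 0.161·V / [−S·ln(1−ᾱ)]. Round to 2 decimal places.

1.43 seconds

S = Σ Sᵢ = 444.1 sq m.
Absorption A = 4.7·0.03 + 113.1·0.04 + 113.1·0.10 + 23.6·0.01 + 12.6·0.11 + 166.1·0.03 + 10.9·0.86 = 31.954 sabins.
Mean coefficient ᾱ = A/S = 0.0720.
−S·ln(1−ᾱ) = −444.1 × ln(1 − 0.0720) = 33.185.
V = 39 × 2.9 × 2.6 = 294.06 m³.
RT60 = 0.161 × 294.06 / 33.185 = 1.43 s.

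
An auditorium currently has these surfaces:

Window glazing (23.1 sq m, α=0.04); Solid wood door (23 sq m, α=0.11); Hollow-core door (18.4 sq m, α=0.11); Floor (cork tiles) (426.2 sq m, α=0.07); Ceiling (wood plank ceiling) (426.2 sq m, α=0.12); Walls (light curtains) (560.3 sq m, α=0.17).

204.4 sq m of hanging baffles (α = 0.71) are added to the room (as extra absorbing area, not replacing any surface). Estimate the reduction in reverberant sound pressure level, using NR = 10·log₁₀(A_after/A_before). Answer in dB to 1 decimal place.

Total absorption A_before = 23.1×0.04 + 23×0.11 + 18.4×0.11 + 426.2×0.07 + 426.2×0.12 + 560.3×0.17
  = 0.924 + 2.530 + 2.024 + 29.834 + 51.144 + 95.251 = 181.707 sq m sabins.
Treatment contributes 204.4·0.71 = 145.124 sabins.
New total A_after = 326.831 sabins.
Reduction = 10 log₁₀(A_after/A_before) = 10 log₁₀(1.7987) = 2.5 dB.

2.5 dB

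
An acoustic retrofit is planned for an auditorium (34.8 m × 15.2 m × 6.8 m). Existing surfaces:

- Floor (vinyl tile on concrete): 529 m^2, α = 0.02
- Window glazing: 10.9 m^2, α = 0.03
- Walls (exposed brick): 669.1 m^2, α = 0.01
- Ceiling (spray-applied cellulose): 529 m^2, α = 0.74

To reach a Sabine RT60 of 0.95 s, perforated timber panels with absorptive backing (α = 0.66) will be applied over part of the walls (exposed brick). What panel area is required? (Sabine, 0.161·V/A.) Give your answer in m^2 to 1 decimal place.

308.5

Summing Sᵢαᵢ: 10.580 + 0.327 + 6.691 + 391.460 → A₁ = 409.058 sabins.
Required A₂ = 0.161·3596.928/0.95 = 609.585 sabins.
ΔA needed = 609.585 − 409.058 = 200.527 sabins.
Each m^2 of panel replacing the walls (exposed brick) adds (0.66 − 0.01) = 0.65 sabins.
Panel area = 200.527 / 0.65 = 308.5 m^2.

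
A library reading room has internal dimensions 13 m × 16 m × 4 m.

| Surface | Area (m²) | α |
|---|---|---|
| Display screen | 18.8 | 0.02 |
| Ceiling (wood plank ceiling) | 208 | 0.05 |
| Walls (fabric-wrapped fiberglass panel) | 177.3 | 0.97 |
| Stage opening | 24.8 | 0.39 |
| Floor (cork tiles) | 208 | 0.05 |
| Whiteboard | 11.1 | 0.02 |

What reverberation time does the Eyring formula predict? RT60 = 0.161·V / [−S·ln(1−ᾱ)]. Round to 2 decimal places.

Total surface area S = 18.8 + 208 + 177.3 + 24.8 + 208 + 11.1 = 648.0 m².
Σ(Sᵢαᵢ) = 18.8·0.02 + 208·0.05 + 177.3·0.97 + 24.8·0.39 + 208·0.05 + 11.1·0.02 = 203.051.
Mean coefficient ᾱ = A/S = 0.3134.
Eyring denominator: −S ln(1−ᾱ) = 243.650.
V = 13 × 16 × 4 = 832 m³.
T = 0.161·V/[−S·ln(1−ᾱ)] = 0.161·832/243.650 = 0.55 s.

0.55 seconds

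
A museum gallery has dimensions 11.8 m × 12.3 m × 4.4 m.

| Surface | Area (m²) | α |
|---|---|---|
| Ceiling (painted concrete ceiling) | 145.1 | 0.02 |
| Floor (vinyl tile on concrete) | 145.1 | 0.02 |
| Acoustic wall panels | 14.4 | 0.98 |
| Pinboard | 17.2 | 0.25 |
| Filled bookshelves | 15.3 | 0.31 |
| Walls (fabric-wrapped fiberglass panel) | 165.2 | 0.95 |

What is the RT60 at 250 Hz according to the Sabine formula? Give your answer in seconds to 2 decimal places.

Summing Sᵢαᵢ: 2.902 + 2.902 + 14.112 + 4.300 + 4.743 + 156.940 → A = 185.899 sabins.
V = 11.8·12.3·4.4 = 638.616 m³.
T = 0.161 V/A = 0.161·638.616/185.899 = 0.55 s.

0.55 s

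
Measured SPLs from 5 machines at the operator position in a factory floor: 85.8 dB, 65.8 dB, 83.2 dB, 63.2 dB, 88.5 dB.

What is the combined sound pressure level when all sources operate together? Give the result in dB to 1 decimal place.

Σ 10^(Lᵢ/10) = 1.303e+09.
Combined level = 10 log₁₀(1.303e+09) = 91.1 dB.

91.1 dB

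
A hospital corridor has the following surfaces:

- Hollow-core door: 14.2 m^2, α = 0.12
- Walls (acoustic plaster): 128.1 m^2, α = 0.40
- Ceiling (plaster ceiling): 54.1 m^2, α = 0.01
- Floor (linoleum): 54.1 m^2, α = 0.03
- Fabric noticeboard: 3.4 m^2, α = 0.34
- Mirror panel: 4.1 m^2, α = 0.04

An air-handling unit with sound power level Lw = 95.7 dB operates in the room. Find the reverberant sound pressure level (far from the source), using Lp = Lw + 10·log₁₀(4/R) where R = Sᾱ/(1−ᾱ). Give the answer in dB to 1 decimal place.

83.1 dB

Σ(Sᵢαᵢ) = 14.2×0.12 + 128.1×0.40 + 54.1×0.01 + 54.1×0.03 + 3.4×0.34 + 4.1×0.04 = 56.428; total area S = 258.0 m^2.
ᾱ = 0.2187, so room constant R = A/(1−ᾱ) = 72.223 m^2.
Lp = Lw + 10 log₁₀(4/R) = 95.7 -12.57 = 83.1 dB.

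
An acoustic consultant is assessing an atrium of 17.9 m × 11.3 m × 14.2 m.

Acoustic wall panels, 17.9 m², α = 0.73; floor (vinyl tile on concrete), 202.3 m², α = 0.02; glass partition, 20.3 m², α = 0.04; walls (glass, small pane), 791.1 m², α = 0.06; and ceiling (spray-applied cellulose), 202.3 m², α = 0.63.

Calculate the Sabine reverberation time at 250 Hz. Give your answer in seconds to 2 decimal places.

2.40 seconds

Total absorption A = 17.9*0.73 + 202.3*0.02 + 20.3*0.04 + 791.1*0.06 + 202.3*0.63
  = 13.067 + 4.046 + 0.812 + 47.466 + 127.449 = 192.840 m² sabins.
V = 17.9·11.3·14.2 = 2872.234 m³.
RT60 = 0.161 · V / A = 0.161 × 2872.234 / 192.840 = 2.40 s.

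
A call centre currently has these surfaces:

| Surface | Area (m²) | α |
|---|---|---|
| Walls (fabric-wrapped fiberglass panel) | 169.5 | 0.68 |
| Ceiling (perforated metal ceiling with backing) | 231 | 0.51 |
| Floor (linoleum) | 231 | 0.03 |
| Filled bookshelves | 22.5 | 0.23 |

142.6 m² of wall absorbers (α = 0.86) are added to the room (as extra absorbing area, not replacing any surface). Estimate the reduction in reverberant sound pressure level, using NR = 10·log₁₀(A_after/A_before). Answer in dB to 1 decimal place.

1.8 dB

Total absorption A_before = 169.5·0.68 + 231·0.51 + 231·0.03 + 22.5·0.23
  = 115.260 + 117.810 + 6.930 + 5.175 = 245.175 m² sabins.
Added absorption = 142.6 × 0.86 = 122.636 sabins.
A_after = 245.175 + 122.636 = 367.811 sabins.
NR = 10·log₁₀(367.811/245.175) = 1.8 dB.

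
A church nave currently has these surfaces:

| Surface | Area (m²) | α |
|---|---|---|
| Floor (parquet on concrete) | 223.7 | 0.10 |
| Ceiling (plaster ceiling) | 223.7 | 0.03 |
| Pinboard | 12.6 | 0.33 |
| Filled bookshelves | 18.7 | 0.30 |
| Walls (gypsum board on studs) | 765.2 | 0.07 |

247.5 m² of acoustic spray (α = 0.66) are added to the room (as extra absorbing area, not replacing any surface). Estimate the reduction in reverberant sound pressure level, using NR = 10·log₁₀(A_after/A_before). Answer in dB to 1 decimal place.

Total absorption A_before = 223.7·0.10 + 223.7·0.03 + 12.6·0.33 + 18.7·0.30 + 765.2·0.07
  = 22.370 + 6.711 + 4.158 + 5.610 + 53.564 = 92.413 m² sabins.
Added absorption = 247.5 × 0.66 = 163.350 sabins.
A_after = 92.413 + 163.350 = 255.763 sabins.
NR = 10·log₁₀(255.763/92.413) = 4.4 dB.

4.4 dB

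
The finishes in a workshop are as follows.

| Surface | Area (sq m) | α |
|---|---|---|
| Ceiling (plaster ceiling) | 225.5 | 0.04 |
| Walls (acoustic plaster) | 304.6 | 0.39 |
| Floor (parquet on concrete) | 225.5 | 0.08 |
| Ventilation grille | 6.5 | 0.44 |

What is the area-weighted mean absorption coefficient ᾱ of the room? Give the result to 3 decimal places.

Total surface area S = 762.1 sq m.
A = 225.5·0.04 + 304.6·0.39 + 225.5·0.08 + 6.5·0.44 = 148.714 sabins.
ᾱ = 148.714 / 762.1 = 0.195.

0.195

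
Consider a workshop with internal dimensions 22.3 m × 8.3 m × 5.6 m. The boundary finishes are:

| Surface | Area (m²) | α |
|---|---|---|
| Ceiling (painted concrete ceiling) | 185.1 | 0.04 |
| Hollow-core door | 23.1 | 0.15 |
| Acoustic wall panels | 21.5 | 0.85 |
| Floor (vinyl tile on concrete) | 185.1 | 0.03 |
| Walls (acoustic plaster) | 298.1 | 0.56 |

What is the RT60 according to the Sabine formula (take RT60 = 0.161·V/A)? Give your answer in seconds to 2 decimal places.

Total absorption A = 185.1·0.04 + 23.1·0.15 + 21.5·0.85 + 185.1·0.03 + 298.1·0.56
  = 7.404 + 3.465 + 18.275 + 5.553 + 166.936 = 201.633 m² sabins.
V = 22.3·8.3·5.6 = 1036.504 m³.
T = 0.161 V/A = 0.161·1036.504/201.633 = 0.83 s.

0.83 s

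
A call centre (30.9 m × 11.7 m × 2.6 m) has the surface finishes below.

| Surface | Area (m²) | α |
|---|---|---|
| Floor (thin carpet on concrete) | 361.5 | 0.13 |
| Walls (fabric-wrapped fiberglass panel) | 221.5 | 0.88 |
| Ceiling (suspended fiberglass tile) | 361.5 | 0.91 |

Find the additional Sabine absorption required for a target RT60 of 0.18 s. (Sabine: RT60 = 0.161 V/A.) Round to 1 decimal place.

Equivalent absorption area: A₁ = 361.5*0.13 + 221.5*0.88 + 361.5*0.91 = 570.880 m².
For T = 0.18 s, need A₂ = 0.161·V/T = 0.161·939.978/0.18 = 840.758 sabins.
ΔA = A₂ − A₁ = 840.758 − 570.880 = 269.9 sabins.

269.9 sabins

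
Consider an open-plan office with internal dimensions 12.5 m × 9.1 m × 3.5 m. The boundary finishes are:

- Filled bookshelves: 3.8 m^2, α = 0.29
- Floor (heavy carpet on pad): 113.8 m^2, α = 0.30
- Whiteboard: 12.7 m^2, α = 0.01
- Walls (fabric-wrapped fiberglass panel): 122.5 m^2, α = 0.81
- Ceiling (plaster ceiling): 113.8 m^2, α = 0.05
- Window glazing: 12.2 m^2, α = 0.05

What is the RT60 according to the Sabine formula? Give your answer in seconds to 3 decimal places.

0.455 seconds

Summing Sᵢαᵢ: 1.102 + 34.140 + 0.127 + 99.225 + 5.690 + 0.610 → A = 140.894 sabins.
V = 12.5·9.1·3.5 = 398.125 m³.
T = 0.161 V/A = 0.161·398.125/140.894 = 0.455 s.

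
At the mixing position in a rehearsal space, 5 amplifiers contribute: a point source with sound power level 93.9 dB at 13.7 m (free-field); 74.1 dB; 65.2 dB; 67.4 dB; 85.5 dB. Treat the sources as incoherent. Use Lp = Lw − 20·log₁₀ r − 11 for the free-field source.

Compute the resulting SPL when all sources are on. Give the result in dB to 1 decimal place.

85.9 dB

Source at 13.7 m: Lp = 93.9 − 20·log₁₀(13.7) − 11 = 60.2 dB.
Sum in the linear (power) domain: Σ 10^(Lᵢ/10) = 10^(60.2/10) + 10^(74.1/10) + 10^(65.2/10) + 10^(67.4/10) + 10^(85.5/10) = 3.904e+08.
Back to dB: 10·log₁₀ Σ = 85.9 dB.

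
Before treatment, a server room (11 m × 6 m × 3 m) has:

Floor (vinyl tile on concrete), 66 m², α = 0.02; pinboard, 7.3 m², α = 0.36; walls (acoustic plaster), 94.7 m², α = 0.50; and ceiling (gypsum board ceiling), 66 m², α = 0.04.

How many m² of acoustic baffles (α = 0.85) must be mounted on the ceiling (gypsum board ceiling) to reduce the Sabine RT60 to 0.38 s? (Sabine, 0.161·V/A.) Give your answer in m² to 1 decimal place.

37.0

Summing Sᵢαᵢ: 1.320 + 2.628 + 47.350 + 2.640 → A₁ = 53.938 sabins.
Required A₂ = 0.161·198/0.38 = 83.889 sabins.
Absorption to add: 83.889 − 53.938 = 29.951 sabins.
Net gain per m²: Δα = 0.85 − 0.04 = 0.81.
Panel area = 29.951 / 0.81 = 37.0 m².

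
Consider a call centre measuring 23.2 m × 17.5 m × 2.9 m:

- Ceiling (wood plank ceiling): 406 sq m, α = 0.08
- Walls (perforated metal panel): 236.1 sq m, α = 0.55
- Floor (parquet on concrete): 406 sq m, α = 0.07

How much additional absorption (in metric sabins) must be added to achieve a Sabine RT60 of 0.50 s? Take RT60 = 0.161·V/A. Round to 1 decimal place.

Total absorption A₁ = 406·0.08 + 236.1·0.55 + 406·0.07
  = 32.480 + 129.855 + 28.420 = 190.755 sq m sabins.
For T = 0.50 s, need A₂ = 0.161·V/T = 0.161·1177.4/0.50 = 379.123 sabins.
Additional absorption ΔA = 379.123 − 190.755 = 188.4 sabins.

188.4 sabins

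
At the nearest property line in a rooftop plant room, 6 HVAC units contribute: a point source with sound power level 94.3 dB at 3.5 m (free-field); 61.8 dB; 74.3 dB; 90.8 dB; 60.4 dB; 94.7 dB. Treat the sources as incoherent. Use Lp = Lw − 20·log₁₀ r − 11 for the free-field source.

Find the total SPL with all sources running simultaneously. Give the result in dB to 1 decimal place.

96.2 dB

Source at 3.5 m: Lp = 94.3 − 20·log₁₀(3.5) − 11 = 72.4 dB.
Σ 10^(Lᵢ/10) = 4.2e+09.
Back to dB: 10·log₁₀ Σ = 96.2 dB.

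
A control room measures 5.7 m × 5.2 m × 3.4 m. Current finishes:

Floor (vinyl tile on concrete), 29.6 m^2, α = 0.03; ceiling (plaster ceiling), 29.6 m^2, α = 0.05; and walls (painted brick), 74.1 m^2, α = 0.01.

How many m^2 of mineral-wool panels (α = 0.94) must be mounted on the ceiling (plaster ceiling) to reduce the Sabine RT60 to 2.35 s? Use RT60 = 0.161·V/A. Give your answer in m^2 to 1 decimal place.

Total absorption A₁ = 29.6×0.03 + 29.6×0.05 + 74.1×0.01
  = 0.888 + 1.480 + 0.741 = 3.109 m^2 sabins.
Required A₂ = 0.161·100.776/2.35 = 6.904 sabins.
Absorption to add: 6.904 − 3.109 = 3.795 sabins.
Each m^2 of panel replacing the ceiling (plaster ceiling) adds (0.94 − 0.05) = 0.89 sabins.
Panel area = 3.795 / 0.89 = 4.3 m^2.

4.3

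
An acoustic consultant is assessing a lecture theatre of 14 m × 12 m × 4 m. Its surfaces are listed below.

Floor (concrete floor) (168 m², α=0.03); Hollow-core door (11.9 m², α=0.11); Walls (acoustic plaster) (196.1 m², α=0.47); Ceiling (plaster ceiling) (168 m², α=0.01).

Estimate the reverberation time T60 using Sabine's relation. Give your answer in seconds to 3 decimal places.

1.080 sec

Equivalent absorption area: A = 168*0.03 + 11.9*0.11 + 196.1*0.47 + 168*0.01 = 100.196 m².
Volume V = 14 × 12 × 4 = 672 m³.
RT60 = 0.161 · V / A = 0.161 × 672 / 100.196 = 1.080 s.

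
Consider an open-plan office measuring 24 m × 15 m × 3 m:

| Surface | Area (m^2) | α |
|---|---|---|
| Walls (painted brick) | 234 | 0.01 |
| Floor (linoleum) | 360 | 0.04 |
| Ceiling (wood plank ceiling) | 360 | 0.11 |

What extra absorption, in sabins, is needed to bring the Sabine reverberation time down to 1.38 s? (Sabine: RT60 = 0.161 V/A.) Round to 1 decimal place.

Summing Sᵢαᵢ: 2.340 + 14.400 + 39.600 → A₁ = 56.340 sabins.
For T = 1.38 s, need A₂ = 0.161·V/T = 0.161·1080/1.38 = 126.000 sabins.
Shortfall: 126.000 − 56.340 = 69.7 sabins.

69.7 sabins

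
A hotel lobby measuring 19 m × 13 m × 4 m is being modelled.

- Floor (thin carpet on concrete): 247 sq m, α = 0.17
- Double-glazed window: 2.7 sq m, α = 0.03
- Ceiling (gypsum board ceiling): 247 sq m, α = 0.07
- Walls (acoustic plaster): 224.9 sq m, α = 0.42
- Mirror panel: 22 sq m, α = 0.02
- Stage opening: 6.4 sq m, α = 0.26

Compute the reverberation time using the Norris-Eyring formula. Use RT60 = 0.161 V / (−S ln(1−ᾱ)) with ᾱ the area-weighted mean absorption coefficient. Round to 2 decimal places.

S = Σ Sᵢ = 750.0 sq m.
Absorption A = 247×0.17 + 2.7×0.03 + 247×0.07 + 224.9×0.42 + 22×0.02 + 6.4×0.26 = 155.923 sabins.
ᾱ = 155.923 / 750.0 = 0.2079.
Eyring denominator: −S ln(1−ᾱ) = 174.801.
V = 19 × 13 × 4 = 988 m³.
RT60 = 0.161 × 988 / 174.801 = 0.91 s.

0.91 s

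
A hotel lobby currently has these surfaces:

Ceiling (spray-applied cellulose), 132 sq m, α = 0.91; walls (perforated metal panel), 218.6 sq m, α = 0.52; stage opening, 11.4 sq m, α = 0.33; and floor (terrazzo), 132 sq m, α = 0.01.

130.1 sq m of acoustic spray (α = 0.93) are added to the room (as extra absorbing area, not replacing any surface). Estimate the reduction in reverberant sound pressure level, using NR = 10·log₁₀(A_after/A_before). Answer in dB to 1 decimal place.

Summing Sᵢαᵢ: 120.120 + 113.672 + 3.762 + 1.320 → A_before = 238.874 sabins.
Added absorption = 130.1 × 0.93 = 120.993 sabins.
A_after = 238.874 + 120.993 = 359.867 sabins.
Reduction = 10 log₁₀(A_after/A_before) = 10 log₁₀(1.5065) = 1.8 dB.

1.8 dB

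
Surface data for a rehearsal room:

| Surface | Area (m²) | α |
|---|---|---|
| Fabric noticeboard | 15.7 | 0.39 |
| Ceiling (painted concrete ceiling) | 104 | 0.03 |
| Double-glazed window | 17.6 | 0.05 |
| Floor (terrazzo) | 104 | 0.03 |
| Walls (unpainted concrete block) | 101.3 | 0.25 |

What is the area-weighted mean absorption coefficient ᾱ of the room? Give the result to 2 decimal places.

S = Σ Sᵢ = 15.7 + 104 + 17.6 + 104 + 101.3 = 342.6 m².
Weighted sum Σ Sα = 38.568.
ᾱ = A/S = 0.11.

0.11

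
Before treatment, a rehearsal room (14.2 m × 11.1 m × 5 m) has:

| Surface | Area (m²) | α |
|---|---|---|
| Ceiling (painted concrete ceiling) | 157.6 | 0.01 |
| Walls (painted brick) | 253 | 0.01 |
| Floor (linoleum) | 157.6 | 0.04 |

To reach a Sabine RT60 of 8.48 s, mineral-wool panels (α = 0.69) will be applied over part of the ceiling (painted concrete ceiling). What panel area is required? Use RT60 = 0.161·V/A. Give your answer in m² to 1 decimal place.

6.7

A₁ = Σ Sᵢαᵢ = 157.6*0.01 + 253*0.01 + 157.6*0.04 = 10.410 sabins.
Required A₂ = 0.161·788.1/8.48 = 14.963 sabins.
Absorption to add: 14.963 − 10.410 = 4.553 sabins.
Net gain per m²: Δα = 0.69 − 0.01 = 0.68.
Area = ΔA/Δα = 4.553/0.68 = 6.7 m².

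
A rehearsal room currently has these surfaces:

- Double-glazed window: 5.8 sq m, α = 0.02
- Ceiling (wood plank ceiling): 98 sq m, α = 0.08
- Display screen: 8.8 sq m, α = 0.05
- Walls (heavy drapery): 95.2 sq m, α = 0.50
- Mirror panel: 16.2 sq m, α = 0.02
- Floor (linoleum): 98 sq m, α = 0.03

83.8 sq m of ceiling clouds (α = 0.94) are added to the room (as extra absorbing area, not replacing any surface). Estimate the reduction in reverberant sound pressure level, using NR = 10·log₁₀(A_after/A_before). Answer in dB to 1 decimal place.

Summing Sᵢαᵢ: 0.116 + 7.840 + 0.440 + 47.600 + 0.324 + 2.940 → A_before = 59.260 sabins.
Added absorption = 83.8 × 0.94 = 78.772 sabins.
A_after = 59.260 + 78.772 = 138.032 sabins.
Reduction = 10 log₁₀(A_after/A_before) = 10 log₁₀(2.3293) = 3.7 dB.

3.7 dB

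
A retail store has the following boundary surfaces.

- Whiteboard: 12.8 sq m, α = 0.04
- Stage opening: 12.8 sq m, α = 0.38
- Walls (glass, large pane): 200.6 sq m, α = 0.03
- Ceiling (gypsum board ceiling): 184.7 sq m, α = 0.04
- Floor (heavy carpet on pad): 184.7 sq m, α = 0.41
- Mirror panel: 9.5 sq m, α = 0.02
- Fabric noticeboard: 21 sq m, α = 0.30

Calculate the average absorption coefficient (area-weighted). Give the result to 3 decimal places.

0.161

Total surface area S = 626.1 sq m.
Σ(Sᵢαᵢ) = 12.8×0.04 + 12.8×0.38 + 200.6×0.03 + 184.7×0.04 + 184.7×0.41 + 9.5×0.02 + 21×0.30 = 100.999.
ᾱ = 100.999 / 626.1 = 0.161.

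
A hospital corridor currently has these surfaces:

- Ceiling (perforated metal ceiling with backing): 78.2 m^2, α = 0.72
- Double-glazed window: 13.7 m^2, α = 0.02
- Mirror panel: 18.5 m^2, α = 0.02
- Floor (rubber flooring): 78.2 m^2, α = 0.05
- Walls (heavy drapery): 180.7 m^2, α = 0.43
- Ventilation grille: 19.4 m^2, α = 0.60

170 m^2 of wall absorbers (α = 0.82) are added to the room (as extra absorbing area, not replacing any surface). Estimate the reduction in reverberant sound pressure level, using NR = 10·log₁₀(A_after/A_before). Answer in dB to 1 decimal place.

Equivalent absorption area: A_before = 78.2*0.72 + 13.7*0.02 + 18.5*0.02 + 78.2*0.05 + 180.7*0.43 + 19.4*0.60 = 150.199 m^2.
Treatment contributes 170·0.82 = 139.400 sabins.
New total A_after = 289.599 sabins.
NR = 10·log₁₀(289.599/150.199) = 2.9 dB.

2.9 dB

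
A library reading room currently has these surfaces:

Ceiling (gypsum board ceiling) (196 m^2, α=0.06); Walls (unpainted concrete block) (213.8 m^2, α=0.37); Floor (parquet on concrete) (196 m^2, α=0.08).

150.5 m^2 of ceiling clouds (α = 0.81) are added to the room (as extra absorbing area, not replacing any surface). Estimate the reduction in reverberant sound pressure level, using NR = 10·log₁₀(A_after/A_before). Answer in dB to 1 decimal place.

3.3 dB

Summing Sᵢαᵢ: 11.760 + 79.106 + 15.680 → A_before = 106.546 sabins.
Added absorption = 150.5 × 0.81 = 121.905 sabins.
A_after = 106.546 + 121.905 = 228.451 sabins.
Reduction = 10 log₁₀(A_after/A_before) = 10 log₁₀(2.1442) = 3.3 dB.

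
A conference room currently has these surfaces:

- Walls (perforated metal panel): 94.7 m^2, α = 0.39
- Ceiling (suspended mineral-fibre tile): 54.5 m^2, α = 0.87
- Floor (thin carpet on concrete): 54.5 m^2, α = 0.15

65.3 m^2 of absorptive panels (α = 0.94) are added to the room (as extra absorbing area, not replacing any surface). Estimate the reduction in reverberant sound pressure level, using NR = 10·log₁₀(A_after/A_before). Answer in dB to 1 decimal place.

Summing Sᵢαᵢ: 36.933 + 47.415 + 8.175 → A_before = 92.523 sabins.
Added absorption = 65.3 × 0.94 = 61.382 sabins.
A_after = 92.523 + 61.382 = 153.905 sabins.
Reduction = 10 log₁₀(A_after/A_before) = 10 log₁₀(1.6634) = 2.2 dB.

2.2 dB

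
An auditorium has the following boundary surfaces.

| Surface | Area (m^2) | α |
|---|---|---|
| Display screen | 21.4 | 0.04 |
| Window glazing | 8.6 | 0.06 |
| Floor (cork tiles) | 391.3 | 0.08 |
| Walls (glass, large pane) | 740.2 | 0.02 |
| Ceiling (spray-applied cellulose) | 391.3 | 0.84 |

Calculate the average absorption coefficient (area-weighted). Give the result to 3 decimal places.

S = Σ Sᵢ = 21.4 + 8.6 + 391.3 + 740.2 + 391.3 = 1552.8 m^2.
Σ(Sᵢαᵢ) = 21.4*0.04 + 8.6*0.06 + 391.3*0.08 + 740.2*0.02 + 391.3*0.84 = 376.172.
ᾱ = A/S = 0.242.

0.242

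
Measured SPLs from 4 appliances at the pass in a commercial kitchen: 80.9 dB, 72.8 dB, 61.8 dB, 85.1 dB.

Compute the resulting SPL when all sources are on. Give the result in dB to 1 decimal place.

86.7 dB

Converting to relative power and adding: 10^(80.9/10) + 10^(72.8/10) + 10^(61.8/10) + 10^(85.1/10) = 4.672e+08.
Back to dB: 10·log₁₀ Σ = 86.7 dB.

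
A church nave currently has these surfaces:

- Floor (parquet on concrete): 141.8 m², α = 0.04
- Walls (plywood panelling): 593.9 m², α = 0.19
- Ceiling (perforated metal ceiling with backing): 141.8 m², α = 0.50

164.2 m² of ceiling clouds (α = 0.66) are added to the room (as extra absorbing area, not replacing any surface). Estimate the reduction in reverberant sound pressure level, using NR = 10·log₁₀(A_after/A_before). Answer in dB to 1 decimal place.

Equivalent absorption area: A_before = 141.8*0.04 + 593.9*0.19 + 141.8*0.50 = 189.413 m².
Added absorption = 164.2 × 0.66 = 108.372 sabins.
A_after = 189.413 + 108.372 = 297.785 sabins.
NR = 10·log₁₀(297.785/189.413) = 2.0 dB.

2.0 dB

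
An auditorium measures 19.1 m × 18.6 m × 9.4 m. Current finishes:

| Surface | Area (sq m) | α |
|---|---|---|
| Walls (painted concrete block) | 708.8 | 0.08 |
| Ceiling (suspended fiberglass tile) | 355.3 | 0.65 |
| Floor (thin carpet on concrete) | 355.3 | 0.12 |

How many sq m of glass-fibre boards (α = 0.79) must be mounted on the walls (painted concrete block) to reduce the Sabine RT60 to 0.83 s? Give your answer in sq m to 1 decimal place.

Summing Sᵢαᵢ: 56.704 + 230.945 + 42.636 → A₁ = 330.285 sabins.
Required A₂ = 0.161·3339.444/0.83 = 647.772 sabins.
Absorption to add: 647.772 − 330.285 = 317.487 sabins.
Net gain per sq m: Δα = 0.79 − 0.08 = 0.71.
Area = ΔA/Δα = 317.487/0.71 = 447.2 sq m.

447.2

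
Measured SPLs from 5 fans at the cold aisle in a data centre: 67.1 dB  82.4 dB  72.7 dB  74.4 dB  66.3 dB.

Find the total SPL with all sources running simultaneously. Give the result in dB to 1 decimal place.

Converting to relative power and adding: 10^(67.1/10) + 10^(82.4/10) + 10^(72.7/10) + 10^(74.4/10) + 10^(66.3/10) = 2.293e+08.
L_total = 10·log₁₀(2.293e+08) = 83.6 dB.

83.6 dB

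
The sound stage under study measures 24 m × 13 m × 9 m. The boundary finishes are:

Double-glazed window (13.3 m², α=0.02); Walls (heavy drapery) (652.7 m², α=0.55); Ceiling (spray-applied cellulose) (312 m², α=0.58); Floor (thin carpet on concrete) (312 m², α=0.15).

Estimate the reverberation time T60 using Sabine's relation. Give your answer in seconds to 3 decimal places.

0.770 s

Equivalent absorption area: A = 13.3*0.02 + 652.7*0.55 + 312*0.58 + 312*0.15 = 587.011 m².
Volume V = 24 × 13 × 9 = 2808 m³.
T = 0.161 V/A = 0.161·2808/587.011 = 0.770 s.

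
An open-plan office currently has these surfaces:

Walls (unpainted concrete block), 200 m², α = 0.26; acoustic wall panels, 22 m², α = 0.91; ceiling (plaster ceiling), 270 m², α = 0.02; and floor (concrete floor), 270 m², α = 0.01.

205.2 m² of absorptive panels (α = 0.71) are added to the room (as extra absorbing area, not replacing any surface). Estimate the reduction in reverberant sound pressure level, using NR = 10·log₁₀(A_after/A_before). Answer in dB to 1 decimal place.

4.5 dB

A_before = Σ Sᵢαᵢ = 200×0.26 + 22×0.91 + 270×0.02 + 270×0.01 = 80.120 sabins.
Added absorption = 205.2 × 0.71 = 145.692 sabins.
New total A_after = 225.812 sabins.
NR = 10·log₁₀(225.812/80.120) = 4.5 dB.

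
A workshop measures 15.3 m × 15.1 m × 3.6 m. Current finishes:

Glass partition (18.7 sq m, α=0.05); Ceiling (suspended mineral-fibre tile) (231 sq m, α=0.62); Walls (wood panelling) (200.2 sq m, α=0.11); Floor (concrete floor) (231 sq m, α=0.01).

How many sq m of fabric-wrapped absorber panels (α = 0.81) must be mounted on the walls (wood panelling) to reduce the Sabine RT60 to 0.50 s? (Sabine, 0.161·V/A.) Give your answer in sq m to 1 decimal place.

Summing Sᵢαᵢ: 0.935 + 143.220 + 22.022 + 2.310 → A₁ = 168.487 sabins.
Required A₂ = 0.161·831.708/0.50 = 267.810 sabins.
ΔA needed = 267.810 − 168.487 = 99.323 sabins.
Each sq m of panel replacing the walls (wood panelling) adds (0.81 − 0.11) = 0.70 sabins.
Area = ΔA/Δα = 99.323/0.70 = 141.9 sq m.

141.9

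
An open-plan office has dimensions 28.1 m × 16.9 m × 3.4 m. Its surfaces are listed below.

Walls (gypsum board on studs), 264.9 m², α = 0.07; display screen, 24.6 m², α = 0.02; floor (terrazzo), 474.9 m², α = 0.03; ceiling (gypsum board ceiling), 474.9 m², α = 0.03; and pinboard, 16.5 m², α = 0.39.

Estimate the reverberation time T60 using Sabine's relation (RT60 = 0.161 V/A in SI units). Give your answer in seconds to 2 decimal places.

Total absorption A = 264.9×0.07 + 24.6×0.02 + 474.9×0.03 + 474.9×0.03 + 16.5×0.39
  = 18.543 + 0.492 + 14.247 + 14.247 + 6.435 = 53.964 m² sabins.
Volume V = 28.1 × 16.9 × 3.4 = 1614.626 m³.
T = 0.161 V/A = 0.161·1614.626/53.964 = 4.82 s.

4.82 s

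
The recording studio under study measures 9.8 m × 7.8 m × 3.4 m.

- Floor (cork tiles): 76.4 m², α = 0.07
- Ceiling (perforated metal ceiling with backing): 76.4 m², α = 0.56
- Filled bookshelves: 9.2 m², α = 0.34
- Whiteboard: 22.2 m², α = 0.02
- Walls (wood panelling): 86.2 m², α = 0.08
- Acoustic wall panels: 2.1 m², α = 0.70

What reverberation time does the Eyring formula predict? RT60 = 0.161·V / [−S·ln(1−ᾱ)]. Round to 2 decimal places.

0.62 sec

Total surface area S = 76.4 + 76.4 + 9.2 + 22.2 + 86.2 + 2.1 = 272.5 m².
Absorption A = 76.4×0.07 + 76.4×0.56 + 9.2×0.34 + 22.2×0.02 + 86.2×0.08 + 2.1×0.70 = 60.070 sabins.
ᾱ = 60.070 / 272.5 = 0.2204.
−S·ln(1−ᾱ) = −272.5 × ln(1 − 0.2204) = 67.845.
V = 9.8 × 7.8 × 3.4 = 259.896 m³.
T = 0.161·V/[−S·ln(1−ᾱ)] = 0.161·259.896/67.845 = 0.62 s.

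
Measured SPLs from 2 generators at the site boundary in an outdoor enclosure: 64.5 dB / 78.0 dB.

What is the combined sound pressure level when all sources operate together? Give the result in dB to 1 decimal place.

Σ 10^(Lᵢ/10) = 6.591e+07.
Combined level = 10 log₁₀(6.591e+07) = 78.2 dB.

78.2 dB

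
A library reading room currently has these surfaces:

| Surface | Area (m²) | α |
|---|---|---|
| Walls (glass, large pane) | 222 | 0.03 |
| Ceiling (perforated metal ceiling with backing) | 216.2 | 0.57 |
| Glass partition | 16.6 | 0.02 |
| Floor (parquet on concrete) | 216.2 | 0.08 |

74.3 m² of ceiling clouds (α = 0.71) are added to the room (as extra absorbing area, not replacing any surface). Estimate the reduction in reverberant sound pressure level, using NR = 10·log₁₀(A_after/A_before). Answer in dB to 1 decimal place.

Summing Sᵢαᵢ: 6.660 + 123.234 + 0.332 + 17.296 → A_before = 147.522 sabins.
Added absorption = 74.3 × 0.71 = 52.753 sabins.
New total A_after = 200.275 sabins.
NR = 10·log₁₀(200.275/147.522) = 1.3 dB.

1.3 dB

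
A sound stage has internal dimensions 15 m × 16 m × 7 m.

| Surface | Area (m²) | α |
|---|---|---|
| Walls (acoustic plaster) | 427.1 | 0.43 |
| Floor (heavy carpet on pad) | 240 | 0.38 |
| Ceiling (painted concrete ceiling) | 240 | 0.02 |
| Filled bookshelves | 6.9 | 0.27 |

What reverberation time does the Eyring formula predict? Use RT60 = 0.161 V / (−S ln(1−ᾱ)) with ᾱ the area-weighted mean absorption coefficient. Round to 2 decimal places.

0.80 s

Total surface area S = 427.1 + 240 + 240 + 6.9 = 914.0 m².
Σ(Sᵢαᵢ) = 427.1·0.43 + 240·0.38 + 240·0.02 + 6.9·0.27 = 281.516.
ᾱ = 281.516 / 914.0 = 0.3080.
−S·ln(1−ᾱ) = −914.0 × ln(1 − 0.3080) = 336.507.
V = 15 × 16 × 7 = 1680 m³.
T = 0.161·V/[−S·ln(1−ᾱ)] = 0.161·1680/336.507 = 0.80 s.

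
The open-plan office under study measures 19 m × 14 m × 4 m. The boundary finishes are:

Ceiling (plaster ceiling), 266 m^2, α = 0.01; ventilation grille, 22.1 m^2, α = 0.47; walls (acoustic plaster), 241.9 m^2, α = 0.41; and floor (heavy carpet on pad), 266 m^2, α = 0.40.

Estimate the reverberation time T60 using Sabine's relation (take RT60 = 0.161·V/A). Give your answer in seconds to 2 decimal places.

0.78 seconds

Summing Sᵢαᵢ: 2.660 + 10.387 + 99.179 + 106.400 → A = 218.626 sabins.
V = 19·14·4 = 1064 m³.
Sabine: RT60 = 0.161 × 1064 / 218.626 = 0.78 s.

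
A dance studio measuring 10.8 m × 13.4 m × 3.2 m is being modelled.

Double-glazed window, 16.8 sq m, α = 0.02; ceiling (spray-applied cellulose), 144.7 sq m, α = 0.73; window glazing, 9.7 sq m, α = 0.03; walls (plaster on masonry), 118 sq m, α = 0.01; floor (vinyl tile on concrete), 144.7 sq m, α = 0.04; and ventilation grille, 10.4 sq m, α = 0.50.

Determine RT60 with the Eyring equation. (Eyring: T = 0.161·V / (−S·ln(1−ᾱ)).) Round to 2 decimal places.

Total surface area S = 16.8 + 144.7 + 9.7 + 118 + 144.7 + 10.4 = 444.3 sq m.
Absorption A = 16.8·0.02 + 144.7·0.73 + 9.7·0.03 + 118·0.01 + 144.7·0.04 + 10.4·0.50 = 118.426 sabins.
ᾱ = 118.426 / 444.3 = 0.2665.
−S·ln(1−ᾱ) = −444.3 × ln(1 − 0.2665) = 137.701.
V = 10.8 × 13.4 × 3.2 = 463.104 m³.
T = 0.161·V/[−S·ln(1−ᾱ)] = 0.161·463.104/137.701 = 0.54 s.

0.54 seconds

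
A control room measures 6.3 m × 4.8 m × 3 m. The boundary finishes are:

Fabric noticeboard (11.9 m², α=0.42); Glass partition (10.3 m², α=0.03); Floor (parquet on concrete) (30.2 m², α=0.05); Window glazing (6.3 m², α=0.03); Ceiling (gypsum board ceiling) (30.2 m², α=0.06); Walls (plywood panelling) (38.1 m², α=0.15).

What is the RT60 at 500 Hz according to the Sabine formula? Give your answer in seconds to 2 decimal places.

Total absorption A = 11.9·0.42 + 10.3·0.03 + 30.2·0.05 + 6.3·0.03 + 30.2·0.06 + 38.1·0.15
  = 4.998 + 0.309 + 1.510 + 0.189 + 1.812 + 5.715 = 14.533 m² sabins.
Room volume: 90.72 m³.
T = 0.161 V/A = 0.161·90.72/14.533 = 1.01 s.

1.01 s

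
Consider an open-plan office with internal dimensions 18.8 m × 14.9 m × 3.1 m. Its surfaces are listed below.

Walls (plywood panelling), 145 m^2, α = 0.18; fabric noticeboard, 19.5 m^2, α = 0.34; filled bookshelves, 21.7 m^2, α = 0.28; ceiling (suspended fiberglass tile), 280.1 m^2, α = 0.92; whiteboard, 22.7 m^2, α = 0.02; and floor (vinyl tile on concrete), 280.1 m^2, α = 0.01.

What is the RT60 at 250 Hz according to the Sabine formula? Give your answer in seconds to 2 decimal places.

0.47 seconds

Total absorption A = 145×0.18 + 19.5×0.34 + 21.7×0.28 + 280.1×0.92 + 22.7×0.02 + 280.1×0.01
  = 26.100 + 6.630 + 6.076 + 257.692 + 0.454 + 2.801 = 299.753 m^2 sabins.
Volume V = 18.8 × 14.9 × 3.1 = 868.372 m³.
T = 0.161 V/A = 0.161·868.372/299.753 = 0.47 s.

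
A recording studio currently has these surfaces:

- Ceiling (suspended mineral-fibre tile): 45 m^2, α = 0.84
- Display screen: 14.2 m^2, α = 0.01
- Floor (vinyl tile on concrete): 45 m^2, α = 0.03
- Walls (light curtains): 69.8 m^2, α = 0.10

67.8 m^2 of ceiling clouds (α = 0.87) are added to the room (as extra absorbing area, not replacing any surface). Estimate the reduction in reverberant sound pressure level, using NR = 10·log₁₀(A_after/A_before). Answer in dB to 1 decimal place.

Total absorption A_before = 45*0.84 + 14.2*0.01 + 45*0.03 + 69.8*0.10
  = 37.800 + 0.142 + 1.350 + 6.980 = 46.272 m^2 sabins.
Added absorption = 67.8 × 0.87 = 58.986 sabins.
New total A_after = 105.258 sabins.
Reduction = 10 log₁₀(A_after/A_before) = 10 log₁₀(2.2748) = 3.6 dB.

3.6 dB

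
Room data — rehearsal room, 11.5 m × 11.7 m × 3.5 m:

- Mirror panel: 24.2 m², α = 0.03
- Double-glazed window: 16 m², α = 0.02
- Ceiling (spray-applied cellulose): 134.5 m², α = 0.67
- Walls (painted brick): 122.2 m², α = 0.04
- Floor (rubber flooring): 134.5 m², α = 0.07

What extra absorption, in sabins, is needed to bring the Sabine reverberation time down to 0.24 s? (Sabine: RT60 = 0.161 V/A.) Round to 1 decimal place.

210.4 sabins

Equivalent absorption area: A₁ = 24.2*0.03 + 16*0.02 + 134.5*0.67 + 122.2*0.04 + 134.5*0.07 = 105.464 m².
Target A₂ = 0.161·470.925/0.24 = 315.912 sabins (V = 470.925 m³).
Shortfall: 315.912 − 105.464 = 210.4 sabins.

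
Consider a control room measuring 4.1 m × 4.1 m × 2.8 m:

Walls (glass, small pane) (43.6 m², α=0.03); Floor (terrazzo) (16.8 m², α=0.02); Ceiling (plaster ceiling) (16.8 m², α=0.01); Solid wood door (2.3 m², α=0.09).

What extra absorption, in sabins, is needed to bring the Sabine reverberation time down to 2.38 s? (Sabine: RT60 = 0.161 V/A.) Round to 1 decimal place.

1.2 sabins

Total absorption A₁ = 43.6*0.03 + 16.8*0.02 + 16.8*0.01 + 2.3*0.09
  = 1.308 + 0.336 + 0.168 + 0.207 = 2.019 m² sabins.
For T = 2.38 s, need A₂ = 0.161·V/T = 0.161·47.068/2.38 = 3.184 sabins.
Shortfall: 3.184 − 2.019 = 1.2 sabins.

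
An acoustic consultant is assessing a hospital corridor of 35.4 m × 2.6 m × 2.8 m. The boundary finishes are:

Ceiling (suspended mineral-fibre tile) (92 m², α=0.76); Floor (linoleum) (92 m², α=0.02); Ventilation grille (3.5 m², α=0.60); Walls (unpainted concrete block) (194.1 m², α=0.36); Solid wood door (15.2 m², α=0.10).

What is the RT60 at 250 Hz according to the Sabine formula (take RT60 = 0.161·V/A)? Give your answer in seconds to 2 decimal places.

A = Σ Sᵢαᵢ = 92×0.76 + 92×0.02 + 3.5×0.60 + 194.1×0.36 + 15.2×0.10 = 145.256 sabins.
Room volume: 257.712 m³.
T = 0.161 V/A = 0.161·257.712/145.256 = 0.29 s.

0.29 s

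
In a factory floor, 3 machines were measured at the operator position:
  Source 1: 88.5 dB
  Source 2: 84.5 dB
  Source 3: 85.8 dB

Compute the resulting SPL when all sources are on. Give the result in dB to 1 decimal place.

Sum in the linear (power) domain: Σ 10^(Lᵢ/10) = 10^(88.5/10) + 10^(84.5/10) + 10^(85.8/10) = 1.37e+09.
Back to dB: 10·log₁₀ Σ = 91.4 dB.

91.4 dB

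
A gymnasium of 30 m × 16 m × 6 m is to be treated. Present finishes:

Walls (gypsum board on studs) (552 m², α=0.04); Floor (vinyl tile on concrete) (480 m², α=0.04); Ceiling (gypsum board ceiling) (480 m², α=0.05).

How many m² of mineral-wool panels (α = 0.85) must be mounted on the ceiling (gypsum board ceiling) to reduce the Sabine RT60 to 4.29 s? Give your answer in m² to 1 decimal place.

53.5

Total absorption A₁ = 552*0.04 + 480*0.04 + 480*0.05
  = 22.080 + 19.200 + 24.000 = 65.280 m² sabins.
V = 2880 m³. Target absorption A₂ = 0.161 × 2880 / 4.29 = 108.084 sabins.
ΔA needed = 108.084 − 65.280 = 42.804 sabins.
Net gain per m²: Δα = 0.85 − 0.05 = 0.80.
Area = ΔA/Δα = 42.804/0.80 = 53.5 m².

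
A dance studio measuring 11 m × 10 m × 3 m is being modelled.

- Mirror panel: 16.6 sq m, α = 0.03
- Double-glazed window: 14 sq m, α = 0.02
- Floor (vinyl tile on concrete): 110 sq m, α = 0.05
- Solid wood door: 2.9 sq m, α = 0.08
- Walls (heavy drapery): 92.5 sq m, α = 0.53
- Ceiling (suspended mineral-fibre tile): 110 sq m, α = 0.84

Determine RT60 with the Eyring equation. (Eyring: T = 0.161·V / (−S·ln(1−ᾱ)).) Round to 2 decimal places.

Total surface area S = 16.6 + 14 + 110 + 2.9 + 92.5 + 110 = 346.0 sq m.
Absorption A = 16.6·0.03 + 14·0.02 + 110·0.05 + 2.9·0.08 + 92.5·0.53 + 110·0.84 = 147.935 sabins.
Mean coefficient ᾱ = A/S = 0.4276.
Eyring denominator: −S ln(1−ᾱ) = 193.039.
V = 11 × 10 × 3 = 330 m³.
T = 0.161·V/[−S·ln(1−ᾱ)] = 0.161·330/193.039 = 0.28 s.

0.28 s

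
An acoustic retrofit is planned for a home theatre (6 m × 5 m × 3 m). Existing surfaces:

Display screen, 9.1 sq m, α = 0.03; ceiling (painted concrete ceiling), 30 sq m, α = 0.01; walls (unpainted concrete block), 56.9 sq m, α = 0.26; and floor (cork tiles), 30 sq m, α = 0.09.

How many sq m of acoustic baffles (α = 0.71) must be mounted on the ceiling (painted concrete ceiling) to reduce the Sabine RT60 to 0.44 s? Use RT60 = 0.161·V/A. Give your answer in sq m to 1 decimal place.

Summing Sᵢαᵢ: 0.273 + 0.300 + 14.794 + 2.700 → A₁ = 18.067 sabins.
Required A₂ = 0.161·90/0.44 = 32.932 sabins.
ΔA needed = 32.932 − 18.067 = 14.865 sabins.
Each sq m of panel replacing the ceiling (painted concrete ceiling) adds (0.71 − 0.01) = 0.70 sabins.
Panel area = 14.865 / 0.70 = 21.2 sq m.

21.2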